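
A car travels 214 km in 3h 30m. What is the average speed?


Distance: 214 km
Time: 3h 30m = 210 min = 210/60 = 7/2 hours
Speed = 214 ÷ (7/2) = 214 × 2 / 7 = 428/7 ≈ 61.1 km/h

61.1 km/h


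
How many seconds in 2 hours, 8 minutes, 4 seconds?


7684 seconds

Hours: 2 × 3600 = 7200
Minutes: 8 × 60 = 480
Seconds: 4
Total = 7200 + 480 + 4 = 7684


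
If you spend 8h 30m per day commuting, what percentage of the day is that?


Time: 510 minutes
Day: 1440 minutes
Percentage = (510/1440) × 100 ≈ 35.4%

35.4%


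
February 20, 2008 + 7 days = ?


February 27, 2008

Start: February 20, 2008
Add 7 days
February 20 + 7 = February 27, 2008


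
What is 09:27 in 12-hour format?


Hour: 9
9 < 12 → AM

9:27 AM


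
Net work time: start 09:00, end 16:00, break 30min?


6h 30m (390 minutes)

Total time = (16×60+0) - (9×60+0)
= 960 - 540 = 420 min
Minus break: 420 - 30 = 390 min
= 6h 30m


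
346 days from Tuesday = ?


Start: Tuesday (index 1)
(1 + 346) mod 7
= 347 mod 7
= 4
Index 4 → Friday

Friday


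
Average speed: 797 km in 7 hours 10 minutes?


Distance: 797 km
Time: 7h 10m = 430 min = 430/60 = 43/6 hours
Speed = 797 ÷ (43/6) = 797 × 6 / 43 = 4782/43 ≈ 111.2 km/h

111.2 km/h


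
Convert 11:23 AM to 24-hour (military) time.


11:23

Input: 11:23 AM
AM hour stays: 11


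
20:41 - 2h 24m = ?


Start: 1241 minutes from midnight
Subtract: 144 minutes
Remaining: 1241 - 144 = 1097
Hours: 18, Minutes: 17

18:17


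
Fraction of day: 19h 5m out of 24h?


Total minutes: 19×60 + 5 = 1145
Day = 24×60 = 1440 minutes
Fraction = 1145/1440 ≈ 0.7951
As a percentage: 1145/1440 × 100 ≈ 79.51%

0.7951 (79.51%)


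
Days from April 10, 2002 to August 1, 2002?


113 days

From April 10, 2002 to August 1, 2002
Rest of April 2002: 30 - 10 = 20
Full months: May 31, June 30, July 31
Days into August 2002: 1
Total = 20 + 31 + 30 + 31 + 1 = 113 days


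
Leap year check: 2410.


No

Rules: divisible by 4 AND (not by 100 OR by 400)
2410 ÷ 4 = 602 remainder 2 → not divisible by 4
Not divisible by 4 → not a leap year


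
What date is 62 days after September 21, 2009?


November 22, 2009

Start: September 21, 2009
Add 62 days
September 21 → October 1: 30 - 21 + 1 = 10 days (62 - 10 = 52 left)
October 1 → November 1: 31 - 1 + 1 = 31 days (52 - 31 = 21 left)
November 1 + 21 = November 22, 2009


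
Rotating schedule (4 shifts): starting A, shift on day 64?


Shifts: A, B, C, D
Start: A (index 0)
Day 64: (0 + 64 - 1) mod 4
= 63 mod 4
= 3
Index 3 → shift D

Shift D


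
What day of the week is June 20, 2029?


Wednesday

Zeller's congruence:
q=20, m=6, k=29, j=20
h = (20 + ⌊13×7/5⌋ + 29 + ⌊29/4⌋ + ⌊20/4⌋ - 2×20) mod 7
= (20 + 18 + 29 + 7 + 5 - 40) mod 7
= 39 mod 7 = 4
h=4 → Wednesday


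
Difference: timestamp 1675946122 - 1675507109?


Difference = 1675946122 - 1675507109 = 439013 seconds
In hours: 439013 / 3600 ≈ 121.9
In days: 439013 / 86400 ≈ 5.08

439013 seconds (121.9 hours / 5.08 days)


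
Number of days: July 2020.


31 days

Month: July (month 7)
July has 31 days


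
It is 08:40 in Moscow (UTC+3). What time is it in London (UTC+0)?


Time difference = UTC+0 - UTC+3 = -3 hours
New hour = (8 -3) mod 24
= 5 mod 24 = 5
Minutes unchanged → 05:40

05:40


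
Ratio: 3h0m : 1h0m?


3:1 (3.00)

Duration 1: 180 minutes
Duration 2: 60 minutes
Ratio = 180:60
GCD = 60
Simplified = 3:1
As a decimal: 3/1 = 3.00


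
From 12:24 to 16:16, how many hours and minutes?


End time in minutes: 16×60 + 16 = 976
Start time in minutes: 12×60 + 24 = 744
Difference = 976 - 744 = 232 minutes
= 3 hours 52 minutes

3h 52m


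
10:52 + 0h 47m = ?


11:39

Start: 652 minutes from midnight
Add: 47 minutes
Total: 699 minutes
Hours: 699 ÷ 60 = 11 remainder 39


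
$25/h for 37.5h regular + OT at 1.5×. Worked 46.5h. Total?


$1275.00

Regular: 37.5h × $25 = $937.50
Overtime: 46.5 - 37.5 = 9.0h
OT pay: 9.0h × $25 × 1.5 = $337.50
Total = $937.50 + $337.50 = $1275.00


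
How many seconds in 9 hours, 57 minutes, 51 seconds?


35871 seconds

Hours: 9 × 3600 = 32400
Minutes: 57 × 60 = 3420
Seconds: 51
Total = 32400 + 3420 + 51 = 35871


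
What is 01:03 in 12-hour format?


1:03 AM

Hour: 1
1 < 12 → AM


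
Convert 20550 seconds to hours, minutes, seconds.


5h 42m 30s

Hours: 20550 ÷ 3600 = 5 remainder 2550
Minutes: 2550 ÷ 60 = 42 remainder 30
Seconds: 30


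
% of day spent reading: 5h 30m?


22.9%

Time: 330 minutes
Day: 1440 minutes
Percentage = (330/1440) × 100 ≈ 22.9%


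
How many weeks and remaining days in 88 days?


Weeks: 88 ÷ 7 = 12 remainder 4

12 weeks 4 days


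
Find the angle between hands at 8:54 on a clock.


Hour hand = 8×30 + 54×0.5 = 267.0°
Minute hand = 54×6 = 324°
Difference = |267.0 - 324| = 57.0°

57.0°


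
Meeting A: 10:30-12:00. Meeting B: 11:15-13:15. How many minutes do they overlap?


Meeting A: 630-720 (in minutes from midnight)
Meeting B: 675-795
Overlap start = max(630, 675) = 675
Overlap end = min(720, 795) = 720
Overlap = max(0, 720 - 675) = 45 min

45 minutes


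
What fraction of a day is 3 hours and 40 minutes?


0.1528 (15.28%)

Total minutes: 3×60 + 40 = 220
Day = 24×60 = 1440 minutes
Fraction = 220/1440 ≈ 0.1528
As a percentage: 220/1440 × 100 ≈ 15.28%


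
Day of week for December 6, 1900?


Thursday

Zeller's congruence:
q=6, m=12, k=0, j=19
h = (6 + ⌊13×13/5⌋ + 0 + ⌊0/4⌋ + ⌊19/4⌋ - 2×19) mod 7
= (6 + 33 + 0 + 0 + 4 - 38) mod 7
= 5 mod 7 = 5
h=5 → Thursday


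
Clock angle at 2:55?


Hour hand = 2×30 + 55×0.5 = 87.5°
Minute hand = 55×6 = 330°
Difference = |87.5 - 330| = 242.5°
Since > 180°: 360 - 242.5 = 117.5°

117.5°


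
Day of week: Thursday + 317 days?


Start: Thursday (index 3)
(3 + 317) mod 7
= 320 mod 7
= 5
Index 5 → Saturday

Saturday


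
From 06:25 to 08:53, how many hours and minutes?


End time in minutes: 8×60 + 53 = 533
Start time in minutes: 6×60 + 25 = 385
Difference = 533 - 385 = 148 minutes
= 2 hours 28 minutes

2h 28m


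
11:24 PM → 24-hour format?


Input: 11:24 PM
PM: 11 + 12 = 23

23:24


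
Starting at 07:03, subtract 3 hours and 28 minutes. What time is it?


03:35

Start: 423 minutes from midnight
Subtract: 208 minutes
Remaining: 423 - 208 = 215
Hours: 3, Minutes: 35


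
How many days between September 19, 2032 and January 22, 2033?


From September 19, 2032 to January 22, 2033
Rest of September 2032: 30 - 19 = 11
Full months: October 31, November 30, December 31
Days into January 2033: 22
Total = 11 + 31 + 30 + 31 + 22 = 125 days

125 days


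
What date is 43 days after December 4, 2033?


Start: December 4, 2033
Add 43 days
December 4 → January 1: 31 - 4 + 1 = 28 days (43 - 28 = 15 left)
January 1 + 15 = January 16, 2034

January 16, 2034


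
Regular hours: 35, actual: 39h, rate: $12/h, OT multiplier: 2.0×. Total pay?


$516.00

Regular: 35h × $12 = $420.00
Overtime: 39 - 35 = 4h
OT pay: 4h × $12 × 2.0 = $96.00
Total = $420.00 + $96.00 = $516.00


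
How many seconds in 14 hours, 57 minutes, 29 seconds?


Hours: 14 × 3600 = 50400
Minutes: 57 × 60 = 3420
Seconds: 29
Total = 50400 + 3420 + 29 = 53849

53849 seconds


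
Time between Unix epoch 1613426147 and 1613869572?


443425 seconds (123.2 hours / 5.13 days)

Difference = 1613869572 - 1613426147 = 443425 seconds
In hours: 443425 / 3600 ≈ 123.2
In days: 443425 / 86400 ≈ 5.13


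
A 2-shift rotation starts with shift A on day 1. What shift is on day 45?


Shift A

Shifts: A, B
Start: A (index 0)
Day 45: (0 + 45 - 1) mod 2
= 44 mod 2
= 0
Index 0 → shift A


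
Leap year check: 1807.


No

Rules: divisible by 4 AND (not by 100 OR by 400)
1807 ÷ 4 = 451 remainder 3 → not divisible by 4
Not divisible by 4 → not a leap year


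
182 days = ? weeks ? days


Weeks: 182 ÷ 7 = 26 remainder 0

26 weeks 0 days


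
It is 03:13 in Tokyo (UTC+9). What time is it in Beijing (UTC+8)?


Time difference = UTC+8 - UTC+9 = -1 hours
New hour = (3 -1) mod 24
= 2 mod 24 = 2
Minutes unchanged → 02:13

02:13


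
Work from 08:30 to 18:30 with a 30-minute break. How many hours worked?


9h 30m (570 minutes)

Total time = (18×60+30) - (8×60+30)
= 1110 - 510 = 600 min
Minus break: 600 - 30 = 570 min
= 9h 30m


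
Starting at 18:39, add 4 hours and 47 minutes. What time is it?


23:26

Start: 1119 minutes from midnight
Add: 287 minutes
Total: 1406 minutes
Hours: 1406 ÷ 60 = 23 remainder 26


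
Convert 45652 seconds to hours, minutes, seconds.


12h 40m 52s

Hours: 45652 ÷ 3600 = 12 remainder 2452
Minutes: 2452 ÷ 60 = 40 remainder 52
Seconds: 52


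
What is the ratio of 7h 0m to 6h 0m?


7:6 (1.17)

Duration 1: 420 minutes
Duration 2: 360 minutes
Ratio = 420:360
GCD = 60
Simplified = 7:6
As a decimal: 7/6 ≈ 1.17


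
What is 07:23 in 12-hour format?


7:23 AM

Hour: 7
7 < 12 → AM


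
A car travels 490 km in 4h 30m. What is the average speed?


108.9 km/h

Distance: 490 km
Time: 4h 30m = 270 min = 270/60 = 9/2 hours
Speed = 490 ÷ (9/2) = 490 × 2 / 9 = 980/9 ≈ 108.9 km/h


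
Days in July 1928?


31 days

Month: July (month 7)
July has 31 days


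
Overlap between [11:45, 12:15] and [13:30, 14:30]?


Meeting A: 705-735 (in minutes from midnight)
Meeting B: 810-870
Overlap start = max(705, 810) = 810
Overlap end = min(735, 870) = 735
Overlap = max(0, 735 - 810) = 0 min

0 minutes


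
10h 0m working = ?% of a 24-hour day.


41.7%

Time: 600 minutes
Day: 1440 minutes
Percentage = (600/1440) × 100 ≈ 41.7%


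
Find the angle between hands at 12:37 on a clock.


156.5°

Hour hand (12 ≡ 0 on the dial): 0×30 + 37×0.5 = 18.5°
Minute hand = 37×6 = 222°
Difference = |18.5 - 222| = 203.5°
Since > 180°: 360 - 203.5 = 156.5°


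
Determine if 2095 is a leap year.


No

Rules: divisible by 4 AND (not by 100 OR by 400)
2095 ÷ 4 = 523 remainder 3 → not divisible by 4
Not divisible by 4 → not a leap year


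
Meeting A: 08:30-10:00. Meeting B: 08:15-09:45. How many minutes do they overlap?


Meeting A: 510-600 (in minutes from midnight)
Meeting B: 495-585
Overlap start = max(510, 495) = 510
Overlap end = min(600, 585) = 585
Overlap = max(0, 585 - 510) = 75 min

75 minutes


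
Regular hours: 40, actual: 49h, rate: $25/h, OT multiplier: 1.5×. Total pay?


$1337.50

Regular: 40h × $25 = $1000.00
Overtime: 49 - 40 = 9h
OT pay: 9h × $25 × 1.5 = $337.50
Total = $1000.00 + $337.50 = $1337.50


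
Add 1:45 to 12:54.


14:39

Start: 774 minutes from midnight
Add: 105 minutes
Total: 879 minutes
Hours: 879 ÷ 60 = 14 remainder 39


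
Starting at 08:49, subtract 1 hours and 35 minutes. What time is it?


Start: 529 minutes from midnight
Subtract: 95 minutes
Remaining: 529 - 95 = 434
Hours: 7, Minutes: 14

07:14


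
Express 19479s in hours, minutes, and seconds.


Hours: 19479 ÷ 3600 = 5 remainder 1479
Minutes: 1479 ÷ 60 = 24 remainder 39
Seconds: 39

5h 24m 39s


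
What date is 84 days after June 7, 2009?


Start: June 7, 2009
Add 84 days
June 7 → July 1: 30 - 7 + 1 = 24 days (84 - 24 = 60 left)
July 1 → August 1: 31 - 1 + 1 = 31 days (60 - 31 = 29 left)
August 1 + 29 = August 30, 2009

August 30, 2009


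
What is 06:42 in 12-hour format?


Hour: 6
6 < 12 → AM

6:42 AM


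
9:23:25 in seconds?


Hours: 9 × 3600 = 32400
Minutes: 23 × 60 = 1380
Seconds: 25
Total = 32400 + 1380 + 25 = 33805

33805 seconds


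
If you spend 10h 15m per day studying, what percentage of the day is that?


Time: 615 minutes
Day: 1440 minutes
Percentage = (615/1440) × 100 ≈ 42.7%

42.7%


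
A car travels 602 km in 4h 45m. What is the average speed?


126.7 km/h

Distance: 602 km
Time: 4h 45m = 285 min = 285/60 = 19/4 hours
Speed = 602 ÷ (19/4) = 602 × 4 / 19 = 2408/19 ≈ 126.7 km/h


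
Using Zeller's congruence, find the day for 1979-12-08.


Saturday

Zeller's congruence:
q=8, m=12, k=79, j=19
h = (8 + ⌊13×13/5⌋ + 79 + ⌊79/4⌋ + ⌊19/4⌋ - 2×19) mod 7
= (8 + 33 + 79 + 19 + 4 - 38) mod 7
= 105 mod 7 = 0
h=0 → Saturday


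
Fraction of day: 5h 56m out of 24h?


0.2472 (24.72%)

Total minutes: 5×60 + 56 = 356
Day = 24×60 = 1440 minutes
Fraction = 356/1440 ≈ 0.2472
As a percentage: 356/1440 × 100 ≈ 24.72%


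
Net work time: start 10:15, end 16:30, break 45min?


Total time = (16×60+30) - (10×60+15)
= 990 - 615 = 375 min
Minus break: 375 - 45 = 330 min
= 5h 30m

5h 30m (330 minutes)


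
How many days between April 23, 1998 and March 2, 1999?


313 days

From April 23, 1998 to March 2, 1999
Rest of April 1998: 30 - 23 = 7
Full months: May 31, June 30, July 31, August 31, September 30, October 31, November 30, December 31, January 31, February 1999 28
Days into March 1999: 2
Total = 7 + 31 + 30 + 31 + 31 + 30 + 31 + 30 + 31 + 31 + 28 + 2 = 313 days


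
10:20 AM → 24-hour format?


Input: 10:20 AM
AM hour stays: 10

10:20


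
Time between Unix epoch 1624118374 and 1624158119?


39745 seconds (11.0 hours / 0.46 days)

Difference = 1624158119 - 1624118374 = 39745 seconds
In hours: 39745 / 3600 ≈ 11.0
In days: 39745 / 86400 ≈ 0.46


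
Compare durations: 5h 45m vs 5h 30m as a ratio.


23:22 (1.05)

Duration 1: 345 minutes
Duration 2: 330 minutes
Ratio = 345:330
GCD = 15
Simplified = 23:22
As a decimal: 23/22 ≈ 1.05


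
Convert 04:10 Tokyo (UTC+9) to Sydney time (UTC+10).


05:10

Time difference = UTC+10 - UTC+9 = +1 hours
New hour = (4 + 1) mod 24
= 5 mod 24 = 5
Minutes unchanged → 05:10


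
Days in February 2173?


Month: February (month 2)
February: 28 or 29 (leap year)
2173 leap year? No

28 days


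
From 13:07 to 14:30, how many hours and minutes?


End time in minutes: 14×60 + 30 = 870
Start time in minutes: 13×60 + 7 = 787
Difference = 870 - 787 = 83 minutes
= 1 hours 23 minutes

1h 23m


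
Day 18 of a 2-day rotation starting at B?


Shifts: A, B
Start: B (index 1)
Day 18: (1 + 18 - 1) mod 2
= 18 mod 2
= 0
Index 0 → shift A

Shift A


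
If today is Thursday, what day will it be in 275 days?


Saturday

Start: Thursday (index 3)
(3 + 275) mod 7
= 278 mod 7
= 5
Index 5 → Saturday


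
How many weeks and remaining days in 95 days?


Weeks: 95 ÷ 7 = 13 remainder 4

13 weeks 4 days


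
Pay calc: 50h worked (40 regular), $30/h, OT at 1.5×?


Regular: 40h × $30 = $1200.00
Overtime: 50 - 40 = 10h
OT pay: 10h × $30 × 1.5 = $450.00
Total = $1200.00 + $450.00 = $1650.00

$1650.00


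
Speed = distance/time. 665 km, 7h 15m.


Distance: 665 km
Time: 7h 15m = 435 min = 435/60 = 29/4 hours
Speed = 665 ÷ (29/4) = 665 × 4 / 29 = 2660/29 ≈ 91.7 km/h

91.7 km/h


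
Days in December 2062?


31 days

Month: December (month 12)
December has 31 days


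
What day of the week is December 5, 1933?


Zeller's congruence:
q=5, m=12, k=33, j=19
h = (5 + ⌊13×13/5⌋ + 33 + ⌊33/4⌋ + ⌊19/4⌋ - 2×19) mod 7
= (5 + 33 + 33 + 8 + 4 - 38) mod 7
= 45 mod 7 = 3
h=3 → Tuesday

Tuesday


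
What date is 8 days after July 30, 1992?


August 7, 1992

Start: July 30, 1992
Add 8 days
July 30 → August 1: 31 - 30 + 1 = 2 days (8 - 2 = 6 left)
August 1 + 6 = August 7, 1992


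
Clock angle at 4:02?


109.0°

Hour hand = 4×30 + 2×0.5 = 121.0°
Minute hand = 2×6 = 12°
Difference = |121.0 - 12| = 109.0°


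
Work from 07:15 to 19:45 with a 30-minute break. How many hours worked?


Total time = (19×60+45) - (7×60+15)
= 1185 - 435 = 750 min
Minus break: 750 - 30 = 720 min
= 12h 0m

12h 0m (720 minutes)


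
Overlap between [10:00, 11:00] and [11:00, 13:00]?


0 minutes

Meeting A: 600-660 (in minutes from midnight)
Meeting B: 660-780
Overlap start = max(600, 660) = 660
Overlap end = min(660, 780) = 660
Overlap = max(0, 660 - 660) = 0 min


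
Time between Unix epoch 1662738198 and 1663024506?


Difference = 1663024506 - 1662738198 = 286308 seconds
In hours: 286308 / 3600 ≈ 79.5
In days: 286308 / 86400 ≈ 3.31

286308 seconds (79.5 hours / 3.31 days)


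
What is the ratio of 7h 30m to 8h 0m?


Duration 1: 450 minutes
Duration 2: 480 minutes
Ratio = 450:480
GCD = 30
Simplified = 15:16
As a decimal: 15/16 ≈ 0.94

15:16 (0.94)


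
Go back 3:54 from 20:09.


Start: 1209 minutes from midnight
Subtract: 234 minutes
Remaining: 1209 - 234 = 975
Hours: 16, Minutes: 15

16:15


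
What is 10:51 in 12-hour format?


10:51 AM

Hour: 10
10 < 12 → AM


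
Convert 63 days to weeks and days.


Weeks: 63 ÷ 7 = 9 remainder 0

9 weeks 0 days


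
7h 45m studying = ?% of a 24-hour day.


32.3%

Time: 465 minutes
Day: 1440 minutes
Percentage = (465/1440) × 100 ≈ 32.3%


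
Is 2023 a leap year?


No

Rules: divisible by 4 AND (not by 100 OR by 400)
2023 ÷ 4 = 505 remainder 3 → not divisible by 4
Not divisible by 4 → not a leap year


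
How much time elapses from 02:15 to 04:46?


End time in minutes: 4×60 + 46 = 286
Start time in minutes: 2×60 + 15 = 135
Difference = 286 - 135 = 151 minutes
= 2 hours 31 minutes

2h 31m


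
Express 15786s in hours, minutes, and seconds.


Hours: 15786 ÷ 3600 = 4 remainder 1386
Minutes: 1386 ÷ 60 = 23 remainder 6
Seconds: 6

4h 23m 6s


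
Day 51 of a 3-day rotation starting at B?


Shifts: A, B, C
Start: B (index 1)
Day 51: (1 + 51 - 1) mod 3
= 51 mod 3
= 0
Index 0 → shift A

Shift A


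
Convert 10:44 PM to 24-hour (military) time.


22:44

Input: 10:44 PM
PM: 10 + 12 = 22


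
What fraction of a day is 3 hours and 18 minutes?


Total minutes: 3×60 + 18 = 198
Day = 24×60 = 1440 minutes
Fraction = 198/1440 = 0.1375
As a percentage: 198/1440 × 100 = 13.75%

0.1375 (13.75%)


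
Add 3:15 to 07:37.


10:52

Start: 457 minutes from midnight
Add: 195 minutes
Total: 652 minutes
Hours: 652 ÷ 60 = 10 remainder 52


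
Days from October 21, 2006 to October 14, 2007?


From October 21, 2006 to October 14, 2007
Rest of October 2006: 31 - 21 = 10
Full months: November 30, December 31, January 31, February 2007 28, March 31, April 30, May 31, June 30, July 31, August 31, September 30
Days into October 2007: 14
Total = 10 + 30 + 31 + 31 + 28 + 31 + 30 + 31 + 30 + 31 + 31 + 30 + 14 = 358 days

358 days


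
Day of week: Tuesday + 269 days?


Friday

Start: Tuesday (index 1)
(1 + 269) mod 7
= 270 mod 7
= 4
Index 4 → Friday


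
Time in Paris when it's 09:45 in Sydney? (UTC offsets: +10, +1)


Time difference = UTC+1 - UTC+10 = -9 hours
New hour = (9 -9) mod 24
= 0 mod 24 = 0
Minutes unchanged → 00:45

00:45


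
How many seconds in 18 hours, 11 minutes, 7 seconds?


65467 seconds

Hours: 18 × 3600 = 64800
Minutes: 11 × 60 = 660
Seconds: 7
Total = 64800 + 660 + 7 = 65467


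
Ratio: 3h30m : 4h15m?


14:17 (0.82)

Duration 1: 210 minutes
Duration 2: 255 minutes
Ratio = 210:255
GCD = 15
Simplified = 14:17
As a decimal: 14/17 ≈ 0.82


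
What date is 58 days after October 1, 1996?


November 28, 1996

Start: October 1, 1996
Add 58 days
October 1 → November 1: 31 - 1 + 1 = 31 days (58 - 31 = 27 left)
November 1 + 27 = November 28, 1996


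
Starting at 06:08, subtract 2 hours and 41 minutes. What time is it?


Start: 368 minutes from midnight
Subtract: 161 minutes
Remaining: 368 - 161 = 207
Hours: 3, Minutes: 27

03:27


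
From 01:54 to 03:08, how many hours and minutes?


End time in minutes: 3×60 + 8 = 188
Start time in minutes: 1×60 + 54 = 114
Difference = 188 - 114 = 74 minutes
= 1 hours 14 minutes

1h 14m


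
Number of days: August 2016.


31 days

Month: August (month 8)
August has 31 days


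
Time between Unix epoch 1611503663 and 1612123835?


Difference = 1612123835 - 1611503663 = 620172 seconds
In hours: 620172 / 3600 ≈ 172.3
In days: 620172 / 86400 ≈ 7.18

620172 seconds (172.3 hours / 7.18 days)


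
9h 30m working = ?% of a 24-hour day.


39.6%

Time: 570 minutes
Day: 1440 minutes
Percentage = (570/1440) × 100 ≈ 39.6%


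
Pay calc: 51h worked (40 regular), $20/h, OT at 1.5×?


$1130.00

Regular: 40h × $20 = $800.00
Overtime: 51 - 40 = 11h
OT pay: 11h × $20 × 1.5 = $330.00
Total = $800.00 + $330.00 = $1130.00


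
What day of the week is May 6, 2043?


Zeller's congruence:
q=6, m=5, k=43, j=20
h = (6 + ⌊13×6/5⌋ + 43 + ⌊43/4⌋ + ⌊20/4⌋ - 2×20) mod 7
= (6 + 15 + 43 + 10 + 5 - 40) mod 7
= 39 mod 7 = 4
h=4 → Wednesday

Wednesday


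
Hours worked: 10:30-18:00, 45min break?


6h 45m (405 minutes)

Total time = (18×60+0) - (10×60+30)
= 1080 - 630 = 450 min
Minus break: 450 - 45 = 405 min
= 6h 45m


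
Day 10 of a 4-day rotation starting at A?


Shift B

Shifts: A, B, C, D
Start: A (index 0)
Day 10: (0 + 10 - 1) mod 4
= 9 mod 4
= 1
Index 1 → shift B


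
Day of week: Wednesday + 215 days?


Start: Wednesday (index 2)
(2 + 215) mod 7
= 217 mod 7
= 0
Index 0 → Monday

Monday


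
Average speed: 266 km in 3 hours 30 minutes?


76.0 km/h

Distance: 266 km
Time: 3h 30m = 210 min = 210/60 = 7/2 hours
Speed = 266 ÷ (7/2) = 266 × 2 / 7 = 532/7 = 76.0 km/h


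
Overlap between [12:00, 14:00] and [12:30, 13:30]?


60 minutes

Meeting A: 720-840 (in minutes from midnight)
Meeting B: 750-810
Overlap start = max(720, 750) = 750
Overlap end = min(840, 810) = 810
Overlap = max(0, 810 - 750) = 60 min


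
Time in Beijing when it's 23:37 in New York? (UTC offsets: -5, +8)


12:37 (next day)

Time difference = UTC+8 - UTC-5 = +13 hours
New hour = (23 + 13) mod 24
= 36 mod 24 = 12
Minutes unchanged → 12:37; 36 ≥ 24 → next day


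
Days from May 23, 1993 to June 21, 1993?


29 days

From May 23, 1993 to June 21, 1993
Rest of May 1993: 31 - 23 = 8
Days into June 1993: 21
Total = 8 + 21 = 29 days


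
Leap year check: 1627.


Rules: divisible by 4 AND (not by 100 OR by 400)
1627 ÷ 4 = 406 remainder 3 → not divisible by 4
Not divisible by 4 → not a leap year

No


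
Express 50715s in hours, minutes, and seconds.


14h 5m 15s

Hours: 50715 ÷ 3600 = 14 remainder 315
Minutes: 315 ÷ 60 = 5 remainder 15
Seconds: 15


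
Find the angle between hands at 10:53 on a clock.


8.5°

Hour hand = 10×30 + 53×0.5 = 326.5°
Minute hand = 53×6 = 318°
Difference = |326.5 - 318| = 8.5°


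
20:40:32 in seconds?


Hours: 20 × 3600 = 72000
Minutes: 40 × 60 = 2400
Seconds: 32
Total = 72000 + 2400 + 32 = 74432

74432 seconds


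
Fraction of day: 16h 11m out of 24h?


Total minutes: 16×60 + 11 = 971
Day = 24×60 = 1440 minutes
Fraction = 971/1440 ≈ 0.6743
As a percentage: 971/1440 × 100 ≈ 67.43%

0.6743 (67.43%)


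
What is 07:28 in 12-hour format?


7:28 AM

Hour: 7
7 < 12 → AM


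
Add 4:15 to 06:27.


10:42

Start: 387 minutes from midnight
Add: 255 minutes
Total: 642 minutes
Hours: 642 ÷ 60 = 10 remainder 42


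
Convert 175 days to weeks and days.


25 weeks 0 days

Weeks: 175 ÷ 7 = 25 remainder 0


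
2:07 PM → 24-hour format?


14:07

Input: 2:07 PM
PM: 2 + 12 = 14


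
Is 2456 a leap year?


Yes

Rules: divisible by 4 AND (not by 100 OR by 400)
2456 ÷ 4 = 614 exactly → divisible by 4
2456 ÷ 100 = 24 remainder 56 → not divisible by 100
Divisible by 4 but not by 100 → leap year


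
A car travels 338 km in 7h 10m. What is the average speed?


Distance: 338 km
Time: 7h 10m = 430 min = 430/60 = 43/6 hours
Speed = 338 ÷ (43/6) = 338 × 6 / 43 = 2028/43 ≈ 47.2 km/h

47.2 km/h


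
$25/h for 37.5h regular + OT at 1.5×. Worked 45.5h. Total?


Regular: 37.5h × $25 = $937.50
Overtime: 45.5 - 37.5 = 8.0h
OT pay: 8.0h × $25 × 1.5 = $300.00
Total = $937.50 + $300.00 = $1237.50

$1237.50


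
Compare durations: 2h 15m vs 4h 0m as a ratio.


9:16 (0.56)

Duration 1: 135 minutes
Duration 2: 240 minutes
Ratio = 135:240
GCD = 15
Simplified = 9:16
As a decimal: 9/16 ≈ 0.56


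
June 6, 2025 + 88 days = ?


Start: June 6, 2025
Add 88 days
June 6 → July 1: 30 - 6 + 1 = 25 days (88 - 25 = 63 left)
July 1 → August 1: 31 - 1 + 1 = 31 days (63 - 31 = 32 left)
August 1 → September 1: 31 - 1 + 1 = 31 days (32 - 31 = 1 left)
September 1 + 1 = September 2, 2025

September 2, 2025


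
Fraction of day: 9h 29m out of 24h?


0.3951 (39.51%)

Total minutes: 9×60 + 29 = 569
Day = 24×60 = 1440 minutes
Fraction = 569/1440 ≈ 0.3951
As a percentage: 569/1440 × 100 ≈ 39.51%


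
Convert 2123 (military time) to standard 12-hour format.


9:23 PM

Hour: 21
21 - 12 = 9 → PM


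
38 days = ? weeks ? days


Weeks: 38 ÷ 7 = 5 remainder 3

5 weeks 3 days


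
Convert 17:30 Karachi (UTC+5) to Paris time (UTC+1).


13:30

Time difference = UTC+1 - UTC+5 = -4 hours
New hour = (17 -4) mod 24
= 13 mod 24 = 13
Minutes unchanged → 13:30


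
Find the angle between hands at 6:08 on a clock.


Hour hand = 6×30 + 8×0.5 = 184.0°
Minute hand = 8×6 = 48°
Difference = |184.0 - 48| = 136.0°

136.0°


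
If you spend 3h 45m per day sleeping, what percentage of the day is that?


Time: 225 minutes
Day: 1440 minutes
Percentage = (225/1440) × 100 ≈ 15.6%

15.6%


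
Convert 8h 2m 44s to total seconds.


28964 seconds

Hours: 8 × 3600 = 28800
Minutes: 2 × 60 = 120
Seconds: 44
Total = 28800 + 120 + 44 = 28964


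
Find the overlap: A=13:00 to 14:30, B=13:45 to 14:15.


Meeting A: 780-870 (in minutes from midnight)
Meeting B: 825-855
Overlap start = max(780, 825) = 825
Overlap end = min(870, 855) = 855
Overlap = max(0, 855 - 825) = 30 min

30 minutes


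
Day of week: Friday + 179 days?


Tuesday

Start: Friday (index 4)
(4 + 179) mod 7
= 183 mod 7
= 1
Index 1 → Tuesday


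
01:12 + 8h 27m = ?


09:39

Start: 72 minutes from midnight
Add: 507 minutes
Total: 579 minutes
Hours: 579 ÷ 60 = 9 remainder 39


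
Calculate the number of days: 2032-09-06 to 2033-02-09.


156 days

From September 6, 2032 to February 9, 2033
Rest of September 2032: 30 - 6 = 24
Full months: October 31, November 30, December 31, January 31
Days into February 2033: 9
Total = 24 + 31 + 30 + 31 + 31 + 9 = 156 days


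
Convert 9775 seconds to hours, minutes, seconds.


2h 42m 55s

Hours: 9775 ÷ 3600 = 2 remainder 2575
Minutes: 2575 ÷ 60 = 42 remainder 55
Seconds: 55


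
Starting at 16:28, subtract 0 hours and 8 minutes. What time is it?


Start: 988 minutes from midnight
Subtract: 8 minutes
Remaining: 988 - 8 = 980
Hours: 16, Minutes: 20

16:20


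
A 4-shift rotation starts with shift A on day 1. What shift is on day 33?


Shift A

Shifts: A, B, C, D
Start: A (index 0)
Day 33: (0 + 33 - 1) mod 4
= 32 mod 4
= 0
Index 0 → shift A


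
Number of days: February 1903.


Month: February (month 2)
February: 28 or 29 (leap year)
1903 leap year? No

28 days


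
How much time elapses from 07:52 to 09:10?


1h 18m

End time in minutes: 9×60 + 10 = 550
Start time in minutes: 7×60 + 52 = 472
Difference = 550 - 472 = 78 minutes
= 1 hours 18 minutes


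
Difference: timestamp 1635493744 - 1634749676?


Difference = 1635493744 - 1634749676 = 744068 seconds
In hours: 744068 / 3600 ≈ 206.7
In days: 744068 / 86400 ≈ 8.61

744068 seconds (206.7 hours / 8.61 days)


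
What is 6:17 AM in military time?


06:17

Input: 6:17 AM
AM hour stays: 6


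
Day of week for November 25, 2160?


Zeller's congruence:
q=25, m=11, k=60, j=21
h = (25 + ⌊13×12/5⌋ + 60 + ⌊60/4⌋ + ⌊21/4⌋ - 2×21) mod 7
= (25 + 31 + 60 + 15 + 5 - 42) mod 7
= 94 mod 7 = 3
h=3 → Tuesday

Tuesday


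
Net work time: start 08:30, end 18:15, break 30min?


Total time = (18×60+15) - (8×60+30)
= 1095 - 510 = 585 min
Minus break: 585 - 30 = 555 min
= 9h 15m

9h 15m (555 minutes)


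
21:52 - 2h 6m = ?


19:46

Start: 1312 minutes from midnight
Subtract: 126 minutes
Remaining: 1312 - 126 = 1186
Hours: 19, Minutes: 46


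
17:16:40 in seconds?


62200 seconds

Hours: 17 × 3600 = 61200
Minutes: 16 × 60 = 960
Seconds: 40
Total = 61200 + 960 + 40 = 62200


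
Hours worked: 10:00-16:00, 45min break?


Total time = (16×60+0) - (10×60+0)
= 960 - 600 = 360 min
Minus break: 360 - 45 = 315 min
= 5h 15m

5h 15m (315 minutes)


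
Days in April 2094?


30 days

Month: April (month 4)
April has 30 days


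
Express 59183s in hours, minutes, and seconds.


Hours: 59183 ÷ 3600 = 16 remainder 1583
Minutes: 1583 ÷ 60 = 26 remainder 23
Seconds: 23

16h 26m 23s


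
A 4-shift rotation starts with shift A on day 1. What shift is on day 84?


Shifts: A, B, C, D
Start: A (index 0)
Day 84: (0 + 84 - 1) mod 4
= 83 mod 4
= 3
Index 3 → shift D

Shift D


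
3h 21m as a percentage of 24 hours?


0.1396 (13.96%)

Total minutes: 3×60 + 21 = 201
Day = 24×60 = 1440 minutes
Fraction = 201/1440 ≈ 0.1396
As a percentage: 201/1440 × 100 ≈ 13.96%


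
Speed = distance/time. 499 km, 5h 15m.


95.0 km/h

Distance: 499 km
Time: 5h 15m = 315 min = 315/60 = 21/4 hours
Speed = 499 ÷ (21/4) = 499 × 4 / 21 = 1996/21 ≈ 95.0 km/h


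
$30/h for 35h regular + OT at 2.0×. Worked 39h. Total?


Regular: 35h × $30 = $1050.00
Overtime: 39 - 35 = 4h
OT pay: 4h × $30 × 2.0 = $240.00
Total = $1050.00 + $240.00 = $1290.00

$1290.00


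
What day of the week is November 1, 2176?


Friday

Zeller's congruence:
q=1, m=11, k=76, j=21
h = (1 + ⌊13×12/5⌋ + 76 + ⌊76/4⌋ + ⌊21/4⌋ - 2×21) mod 7
= (1 + 31 + 76 + 19 + 5 - 42) mod 7
= 90 mod 7 = 6
h=6 → Friday


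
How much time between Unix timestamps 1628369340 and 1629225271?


Difference = 1629225271 - 1628369340 = 855931 seconds
In hours: 855931 / 3600 ≈ 237.8
In days: 855931 / 86400 ≈ 9.91

855931 seconds (237.8 hours / 9.91 days)


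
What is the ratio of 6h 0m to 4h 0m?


3:2 (1.50)

Duration 1: 360 minutes
Duration 2: 240 minutes
Ratio = 360:240
GCD = 120
Simplified = 3:2
As a decimal: 3/2 = 1.50


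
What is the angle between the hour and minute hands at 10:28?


Hour hand = 10×30 + 28×0.5 = 314.0°
Minute hand = 28×6 = 168°
Difference = |314.0 - 168| = 146.0°

146.0°


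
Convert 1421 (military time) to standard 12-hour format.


Hour: 14
14 - 12 = 2 → PM

2:21 PM


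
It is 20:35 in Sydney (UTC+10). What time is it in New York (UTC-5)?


Time difference = UTC-5 - UTC+10 = -15 hours
New hour = (20 -15) mod 24
= 5 mod 24 = 5
Minutes unchanged → 05:35

05:35


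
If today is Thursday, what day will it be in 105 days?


Start: Thursday (index 3)
(3 + 105) mod 7
= 108 mod 7
= 3
Index 3 → Thursday

Thursday


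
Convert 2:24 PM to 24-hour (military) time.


Input: 2:24 PM
PM: 2 + 12 = 14

14:24


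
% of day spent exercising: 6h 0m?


25.0%

Time: 360 minutes
Day: 1440 minutes
Percentage = (360/1440) × 100 = 25.0%


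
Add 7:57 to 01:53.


Start: 113 minutes from midnight
Add: 477 minutes
Total: 590 minutes
Hours: 590 ÷ 60 = 9 remainder 50

09:50


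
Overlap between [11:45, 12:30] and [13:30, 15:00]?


0 minutes

Meeting A: 705-750 (in minutes from midnight)
Meeting B: 810-900
Overlap start = max(705, 810) = 810
Overlap end = min(750, 900) = 750
Overlap = max(0, 750 - 810) = 0 min


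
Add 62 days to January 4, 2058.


Start: January 4, 2058
Add 62 days
January 4 → February 1: 31 - 4 + 1 = 28 days (62 - 28 = 34 left)
February 1 → March 1: 28 - 1 + 1 = 28 days (34 - 28 = 6 left)
March 1 + 6 = March 7, 2058

March 7, 2058


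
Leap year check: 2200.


Rules: divisible by 4 AND (not by 100 OR by 400)
2200 ÷ 4 = 550 exactly → divisible by 4
2200 ÷ 100 = 22 exactly → divisible by 100
2200 ÷ 400 = 5 remainder 200 → not divisible by 400
Divisible by 100 but not by 400 → not a leap year

No


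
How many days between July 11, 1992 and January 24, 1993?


197 days

From July 11, 1992 to January 24, 1993
Rest of July 1992: 31 - 11 = 20
Full months: August 31, September 30, October 31, November 30, December 31
Days into January 1993: 24
Total = 20 + 31 + 30 + 31 + 30 + 31 + 24 = 197 days


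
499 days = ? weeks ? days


71 weeks 2 days

Weeks: 499 ÷ 7 = 71 remainder 2


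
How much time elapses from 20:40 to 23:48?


End time in minutes: 23×60 + 48 = 1428
Start time in minutes: 20×60 + 40 = 1240
Difference = 1428 - 1240 = 188 minutes
= 3 hours 8 minutes

3h 8m


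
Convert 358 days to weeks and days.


Weeks: 358 ÷ 7 = 51 remainder 1

51 weeks 1 days


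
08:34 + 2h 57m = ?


11:31

Start: 514 minutes from midnight
Add: 177 minutes
Total: 691 minutes
Hours: 691 ÷ 60 = 11 remainder 31


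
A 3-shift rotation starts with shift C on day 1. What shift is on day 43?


Shift C

Shifts: A, B, C
Start: C (index 2)
Day 43: (2 + 43 - 1) mod 3
= 44 mod 3
= 2
Index 2 → shift C


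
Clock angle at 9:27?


121.5°

Hour hand = 9×30 + 27×0.5 = 283.5°
Minute hand = 27×6 = 162°
Difference = |283.5 - 162| = 121.5°


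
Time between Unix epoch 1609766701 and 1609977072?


210371 seconds (58.4 hours / 2.43 days)

Difference = 1609977072 - 1609766701 = 210371 seconds
In hours: 210371 / 3600 ≈ 58.4
In days: 210371 / 86400 ≈ 2.43


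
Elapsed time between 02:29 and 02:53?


0h 24m

End time in minutes: 2×60 + 53 = 173
Start time in minutes: 2×60 + 29 = 149
Difference = 173 - 149 = 24 minutes
= 0 hours 24 minutes


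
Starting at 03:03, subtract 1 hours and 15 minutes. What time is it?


Start: 183 minutes from midnight
Subtract: 75 minutes
Remaining: 183 - 75 = 108
Hours: 1, Minutes: 48

01:48


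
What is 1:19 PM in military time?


Input: 1:19 PM
PM: 1 + 12 = 13

13:19


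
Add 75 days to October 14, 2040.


December 28, 2040

Start: October 14, 2040
Add 75 days
October 14 → November 1: 31 - 14 + 1 = 18 days (75 - 18 = 57 left)
November 1 → December 1: 30 - 1 + 1 = 30 days (57 - 30 = 27 left)
December 1 + 27 = December 28, 2040


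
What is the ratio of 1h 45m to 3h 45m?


Duration 1: 105 minutes
Duration 2: 225 minutes
Ratio = 105:225
GCD = 15
Simplified = 7:15
As a decimal: 7/15 ≈ 0.47

7:15 (0.47)


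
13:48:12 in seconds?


49692 seconds

Hours: 13 × 3600 = 46800
Minutes: 48 × 60 = 2880
Seconds: 12
Total = 46800 + 2880 + 12 = 49692


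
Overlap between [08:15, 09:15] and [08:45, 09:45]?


Meeting A: 495-555 (in minutes from midnight)
Meeting B: 525-585
Overlap start = max(495, 525) = 525
Overlap end = min(555, 585) = 555
Overlap = max(0, 555 - 525) = 30 min

30 minutes


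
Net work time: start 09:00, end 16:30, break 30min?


7h 0m (420 minutes)

Total time = (16×60+30) - (9×60+0)
= 990 - 540 = 450 min
Minus break: 450 - 30 = 420 min
= 7h 0m


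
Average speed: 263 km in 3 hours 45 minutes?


Distance: 263 km
Time: 3h 45m = 225 min = 225/60 = 15/4 hours
Speed = 263 ÷ (15/4) = 263 × 4 / 15 = 1052/15 ≈ 70.1 km/h

70.1 km/h


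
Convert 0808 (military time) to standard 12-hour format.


8:08 AM

Hour: 8
8 < 12 → AM


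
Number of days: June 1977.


Month: June (month 6)
June has 30 days

30 days


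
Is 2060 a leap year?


Rules: divisible by 4 AND (not by 100 OR by 400)
2060 ÷ 4 = 515 exactly → divisible by 4
2060 ÷ 100 = 20 remainder 60 → not divisible by 100
Divisible by 4 but not by 100 → leap year

Yes


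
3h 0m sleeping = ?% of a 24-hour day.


Time: 180 minutes
Day: 1440 minutes
Percentage = (180/1440) × 100 = 12.5%

12.5%


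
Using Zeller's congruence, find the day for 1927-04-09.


Saturday

Zeller's congruence:
q=9, m=4, k=27, j=19
h = (9 + ⌊13×5/5⌋ + 27 + ⌊27/4⌋ + ⌊19/4⌋ - 2×19) mod 7
= (9 + 13 + 27 + 6 + 4 - 38) mod 7
= 21 mod 7 = 0
h=0 → Saturday


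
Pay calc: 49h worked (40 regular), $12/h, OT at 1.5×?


$642.00

Regular: 40h × $12 = $480.00
Overtime: 49 - 40 = 9h
OT pay: 9h × $12 × 1.5 = $162.00
Total = $480.00 + $162.00 = $642.00


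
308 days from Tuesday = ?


Start: Tuesday (index 1)
(1 + 308) mod 7
= 309 mod 7
= 1
Index 1 → Tuesday

Tuesday


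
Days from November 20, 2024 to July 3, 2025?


225 days

From November 20, 2024 to July 3, 2025
Rest of November 2024: 30 - 20 = 10
Full months: December 31, January 31, February 2025 28, March 31, April 30, May 31, June 30
Days into July 2025: 3
Total = 10 + 31 + 31 + 28 + 31 + 30 + 31 + 30 + 3 = 225 days


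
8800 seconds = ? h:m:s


2h 26m 40s

Hours: 8800 ÷ 3600 = 2 remainder 1600
Minutes: 1600 ÷ 60 = 26 remainder 40
Seconds: 40


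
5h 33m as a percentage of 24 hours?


Total minutes: 5×60 + 33 = 333
Day = 24×60 = 1440 minutes
Fraction = 333/1440 ≈ 0.2313
As a percentage: 333/1440 × 100 ≈ 23.13%

0.2313 (23.13%)


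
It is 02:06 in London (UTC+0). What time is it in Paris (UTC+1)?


03:06

Time difference = UTC+1 - UTC+0 = +1 hours
New hour = (2 + 1) mod 24
= 3 mod 24 = 3
Minutes unchanged → 03:06


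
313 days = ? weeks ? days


Weeks: 313 ÷ 7 = 44 remainder 5

44 weeks 5 days


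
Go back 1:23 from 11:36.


10:13

Start: 696 minutes from midnight
Subtract: 83 minutes
Remaining: 696 - 83 = 613
Hours: 10, Minutes: 13


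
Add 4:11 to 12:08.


Start: 728 minutes from midnight
Add: 251 minutes
Total: 979 minutes
Hours: 979 ÷ 60 = 16 remainder 19

16:19


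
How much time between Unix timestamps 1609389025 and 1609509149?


120124 seconds (33.4 hours / 1.39 days)

Difference = 1609509149 - 1609389025 = 120124 seconds
In hours: 120124 / 3600 ≈ 33.4
In days: 120124 / 86400 ≈ 1.39


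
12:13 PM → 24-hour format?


12:13

Input: 12:13 PM
12 PM → 12 (noon)


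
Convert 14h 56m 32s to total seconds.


Hours: 14 × 3600 = 50400
Minutes: 56 × 60 = 3360
Seconds: 32
Total = 50400 + 3360 + 32 = 53792

53792 seconds


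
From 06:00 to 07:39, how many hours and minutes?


1h 39m

End time in minutes: 7×60 + 39 = 459
Start time in minutes: 6×60 + 0 = 360
Difference = 459 - 360 = 99 minutes
= 1 hours 39 minutes


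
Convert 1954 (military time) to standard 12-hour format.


7:54 PM

Hour: 19
19 - 12 = 7 → PM


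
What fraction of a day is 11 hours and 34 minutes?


Total minutes: 11×60 + 34 = 694
Day = 24×60 = 1440 minutes
Fraction = 694/1440 ≈ 0.4819
As a percentage: 694/1440 × 100 ≈ 48.19%

0.4819 (48.19%)


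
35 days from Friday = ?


Friday

Start: Friday (index 4)
(4 + 35) mod 7
= 39 mod 7
= 4
Index 4 → Friday


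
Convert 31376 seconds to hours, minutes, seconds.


Hours: 31376 ÷ 3600 = 8 remainder 2576
Minutes: 2576 ÷ 60 = 42 remainder 56
Seconds: 56

8h 42m 56s


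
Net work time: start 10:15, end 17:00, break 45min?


6h 0m (360 minutes)

Total time = (17×60+0) - (10×60+15)
= 1020 - 615 = 405 min
Minus break: 405 - 45 = 360 min
= 6h 0m


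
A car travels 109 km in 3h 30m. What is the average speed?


Distance: 109 km
Time: 3h 30m = 210 min = 210/60 = 7/2 hours
Speed = 109 ÷ (7/2) = 109 × 2 / 7 = 218/7 ≈ 31.1 km/h

31.1 km/h


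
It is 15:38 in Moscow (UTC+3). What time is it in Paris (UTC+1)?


Time difference = UTC+1 - UTC+3 = -2 hours
New hour = (15 -2) mod 24
= 13 mod 24 = 13
Minutes unchanged → 13:38

13:38


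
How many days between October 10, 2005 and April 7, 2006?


From October 10, 2005 to April 7, 2006
Rest of October 2005: 31 - 10 = 21
Full months: November 30, December 31, January 31, February 2006 28, March 31
Days into April 2006: 7
Total = 21 + 30 + 31 + 31 + 28 + 31 + 7 = 179 days

179 days
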